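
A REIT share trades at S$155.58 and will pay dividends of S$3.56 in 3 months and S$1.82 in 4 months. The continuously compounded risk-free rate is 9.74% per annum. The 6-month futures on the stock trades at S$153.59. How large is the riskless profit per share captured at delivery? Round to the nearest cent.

S$4.26 per share

PV(dividends) I = 3.56·e^(−0.0974·3/12) + 1.82·e^(−0.0974·4/12) = 5.2362
Fair futures F* = (S − I)·e^(rT) = (155.58 − 5.2362)·e^0.048700 = 150.3438 × 1.049905 = 157.8467
Market S$153.59 < fair 157.8467: forward underpriced → reverse cash-and-carry (short the stock, invest proceeds at r, pay the dividends, go long the forward).
Profit at T = |F_mkt − F*| = |153.59 − 157.8467| = S$4.26 per share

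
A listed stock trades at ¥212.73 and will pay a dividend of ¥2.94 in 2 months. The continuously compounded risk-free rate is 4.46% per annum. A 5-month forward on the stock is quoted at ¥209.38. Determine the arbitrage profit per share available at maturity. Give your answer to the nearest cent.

PV(dividends) I = 2.94·e^(−0.0446·2/12) = 2.9182
Fair forward F* = (S − I)·e^(rT) = (212.73 − 2.9182)·e^0.018583 = 209.8118 × 1.018757 = 213.7472
Market ¥209.38 < fair 213.7472: forward underpriced → reverse cash-and-carry (short the stock, invest proceeds at r, pay the dividends, go long the forward).
Profit at T = |F_mkt − F*| = |209.38 − 213.7472| = ¥4.37 per share

¥4.37 per share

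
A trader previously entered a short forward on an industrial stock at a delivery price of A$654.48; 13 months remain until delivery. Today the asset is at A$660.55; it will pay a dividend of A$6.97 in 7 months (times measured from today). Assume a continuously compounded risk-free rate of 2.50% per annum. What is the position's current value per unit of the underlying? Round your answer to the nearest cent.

PV(remaining dividends) I = 6.97·e^(−0.0250·7/12) = 6.8691
Current forward F = (S − I)·e^(rT) = (660.55 − 6.8691)·e^(0.0250·13/12) = 653.6809 × 1.027453 = 671.6264
Value (long) = (F − K)·e^(−rT) = (671.6264 − 654.48) × 0.973280 = 16.6882
Short position value = −(long value) = -A$16.69

-A$16.69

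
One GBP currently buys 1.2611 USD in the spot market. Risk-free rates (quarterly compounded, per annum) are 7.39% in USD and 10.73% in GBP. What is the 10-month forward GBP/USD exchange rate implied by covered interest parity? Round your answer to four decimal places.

By covered interest parity, F = S · (1+r_USD/4)^(4T) / (1+r_GBP/4)^(4T)
= 1.2611 × 1.062922 / 1.092248 = 1.2611 × 0.973151
F = 1.2272 USD per GBP

1.2272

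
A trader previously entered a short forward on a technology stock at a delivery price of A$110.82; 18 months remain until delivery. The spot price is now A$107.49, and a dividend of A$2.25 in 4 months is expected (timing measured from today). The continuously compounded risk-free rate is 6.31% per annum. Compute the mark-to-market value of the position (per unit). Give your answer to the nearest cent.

PV(remaining dividends) I = 2.25·e^(−0.0631·4/12) = 2.2032
Current forward F = (S − I)·e^(rT) = (107.49 − 2.2032)·e^(0.0631·18/12) = 105.2868 × 1.099274 = 115.7390
Value (long) = (F − K)·e^(−rT) = (115.7390 − 110.82) × 0.909691 = 4.4748
Short position value = −(long value) = -A$4.47

-A$4.47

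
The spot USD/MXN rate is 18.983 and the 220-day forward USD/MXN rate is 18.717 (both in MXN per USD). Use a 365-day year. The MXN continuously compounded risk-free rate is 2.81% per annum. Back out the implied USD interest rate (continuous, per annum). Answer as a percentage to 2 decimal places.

5.15%

F = S·e^((r_MXN − r_USD)T) ⇒ r_USD = r_MXN − ln(F/S)/T
ln(18.717/18.983) = -0.014112; /(220/365) = -0.023413
r_USD = 0.0281 + 0.023413 = 0.051513
r_USD = 5.15%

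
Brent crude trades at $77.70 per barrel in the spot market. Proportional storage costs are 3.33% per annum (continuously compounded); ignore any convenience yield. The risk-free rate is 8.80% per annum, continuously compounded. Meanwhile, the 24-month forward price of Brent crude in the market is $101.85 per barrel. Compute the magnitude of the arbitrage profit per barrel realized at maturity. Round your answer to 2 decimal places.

Fair forward: F* = S·e^(carry·T), with carry = (r + u) = 0.0880 + 0.0333 = 0.1213
F* = 77.70 · e^(0.1213 × 24/12) = 77.70 · e^0.242600 = 77.70 × 1.274559 = $99.0332
Market $101.85 > fair $99.0332: forward overpriced → cash-and-carry (buy spot, short the forward).
At maturity, profit = |F_mkt − F*| = |101.85 − 99.0332| = $2.82 per barrel

$2.82 per barrel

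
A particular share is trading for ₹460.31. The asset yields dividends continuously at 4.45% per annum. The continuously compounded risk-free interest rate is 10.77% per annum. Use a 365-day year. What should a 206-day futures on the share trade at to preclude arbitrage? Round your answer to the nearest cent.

₹477.03

F = S·e^((r − q)T) = 460.31 · e^((0.1077 − 0.0445) × 206/365)
= 460.31 · e^0.035669 = 460.31 × 1.036313
F = ₹477.03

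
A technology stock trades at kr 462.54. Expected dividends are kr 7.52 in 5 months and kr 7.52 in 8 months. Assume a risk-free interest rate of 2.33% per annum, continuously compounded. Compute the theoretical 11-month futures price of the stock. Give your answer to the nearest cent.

PV(dividends) I = 7.52·e^(−0.0233·5/12) + 7.52·e^(−0.0233·8/12)
I = 7.4473 + 7.4041 = 14.8514
F = (S − I)·e^(rT) = (462.54 − 14.8514) · e^(0.0233·11/12)
= 447.6886 · e^0.021358 = 447.6886 × 1.021588 = kr 457.35

kr 457.35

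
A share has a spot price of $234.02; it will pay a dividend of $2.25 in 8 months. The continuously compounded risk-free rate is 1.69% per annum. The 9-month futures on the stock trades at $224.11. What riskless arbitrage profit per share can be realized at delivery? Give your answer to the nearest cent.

PV(dividends) I = 2.25·e^(−0.0169·8/12) = 2.2248
Fair futures F* = (S − I)·e^(rT) = (234.02 − 2.2248)·e^0.012675 = 231.7952 × 1.012756 = 234.7520
Market $224.11 < fair 234.7520: forward underpriced → reverse cash-and-carry (short the stock, invest proceeds at r, pay the dividends, go long the forward).
Profit at T = |F_mkt − F*| = |224.11 − 234.7520| = $10.64 per share

$10.64 per share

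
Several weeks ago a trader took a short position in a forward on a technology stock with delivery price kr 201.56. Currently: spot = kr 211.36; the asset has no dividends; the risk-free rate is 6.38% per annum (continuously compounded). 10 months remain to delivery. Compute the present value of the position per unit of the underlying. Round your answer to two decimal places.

Current fair forward for the remaining 10 months: F = S·e^(r·T), r = 0.0638
F = 211.36 · e^(0.0638 × 10/12) = 211.36 × 1.054605 = 222.9013
Value of long forward = (F − K)·e^(−rT) = (222.9013 − 201.56) · e^(−0.0638·10/12)
= 21.3413 × 0.948222 = 20.24
Short position value = −(long value) = -kr 20.24

-kr 20.24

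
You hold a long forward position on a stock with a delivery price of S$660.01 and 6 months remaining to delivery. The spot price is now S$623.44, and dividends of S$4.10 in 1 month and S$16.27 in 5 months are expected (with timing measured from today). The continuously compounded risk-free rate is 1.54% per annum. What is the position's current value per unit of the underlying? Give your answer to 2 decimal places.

PV(remaining dividends) I = 4.10·e^(−0.0154·1/12) + 16.27·e^(−0.0154·5/12) = 20.2607
Current forward F = (S − I)·e^(rT) = (623.44 − 20.2607)·e^(0.0154·6/12) = 603.1793 × 1.007730 = 607.8419
Value (long) = (F − K)·e^(−rT) = (607.8419 − 660.01) × 0.992330 = -51.7680
Value = -S$51.77

-S$51.77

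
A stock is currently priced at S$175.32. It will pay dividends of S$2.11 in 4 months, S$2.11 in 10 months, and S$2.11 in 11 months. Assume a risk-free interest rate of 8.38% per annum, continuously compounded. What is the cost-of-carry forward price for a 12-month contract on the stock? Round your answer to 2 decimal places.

PV(dividends) I = 2.11·e^(−0.0838·4/12) + 2.11·e^(−0.0838·10/12) + 2.11·e^(−0.0838·11/12)
I = 2.0519 + 1.9677 + 1.9540 = 5.9736
F = (S − I)·e^(rT) = (175.32 − 5.9736) · e^(0.0838·12/12)
= 169.3464 · e^0.083800 = 169.3464 × 1.087411 = S$184.15

S$184.15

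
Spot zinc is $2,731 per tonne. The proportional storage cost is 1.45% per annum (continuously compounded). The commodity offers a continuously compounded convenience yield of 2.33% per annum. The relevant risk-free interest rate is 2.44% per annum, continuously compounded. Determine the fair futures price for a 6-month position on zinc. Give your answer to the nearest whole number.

$2,752 per tonne

Net carry = r + u − y = 0.0244 + 0.0145 − 0.0233 = 0.0156
F = S·e^((r+u−y)T) = 2731 · e^(0.0156 × 6/12) = 2731 · e^0.007800
= 2731 × 1.007830 = $2,752 per tonne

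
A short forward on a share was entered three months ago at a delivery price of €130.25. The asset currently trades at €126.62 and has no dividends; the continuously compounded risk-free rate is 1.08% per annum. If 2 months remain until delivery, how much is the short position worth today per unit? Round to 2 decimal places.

€3.40

Current fair forward for the remaining 2 months: F = S·e^(r·T), r = 0.0108
F = 126.62 · e^(0.0108 × 2/12) = 126.62 × 1.001802 = 126.8482
Value of long forward = (F − K)·e^(−rT) = (126.8482 − 130.25) · e^(−0.0108·2/12)
= -3.4018 × 0.998202 = -3.40
Short position value = −(long value) = €3.40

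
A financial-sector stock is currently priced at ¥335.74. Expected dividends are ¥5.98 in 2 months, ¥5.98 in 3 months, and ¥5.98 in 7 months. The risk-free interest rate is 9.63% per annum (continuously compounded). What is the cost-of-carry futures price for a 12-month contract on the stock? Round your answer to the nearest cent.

PV(dividends) I = 5.98·e^(−0.0963·2/12) + 5.98·e^(−0.0963·3/12) + 5.98·e^(−0.0963·7/12)
I = 5.8848 + 5.8378 + 5.6533 = 17.3759
F = (S − I)·e^(rT) = (335.74 − 17.3759) · e^(0.0963·12/12)
= 318.3641 · e^0.096300 = 318.3641 × 1.101089 = ¥350.55

¥350.55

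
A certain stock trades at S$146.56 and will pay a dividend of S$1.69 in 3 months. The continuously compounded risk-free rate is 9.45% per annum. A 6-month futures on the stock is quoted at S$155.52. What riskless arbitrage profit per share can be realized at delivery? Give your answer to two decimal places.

S$3.60 per share

PV(dividends) I = 1.69·e^(−0.0945·3/12) = 1.6505
Fair futures F* = (S − I)·e^(rT) = (146.56 − 1.6505)·e^0.047250 = 144.9095 × 1.048384 = 151.9208
Market S$155.52 > fair 151.9208: forward overpriced → cash-and-carry (borrow at r, buy the stock and collect the dividends, short the forward).
Profit at T = |F_mkt − F*| = |155.52 − 151.9208| = S$3.60 per share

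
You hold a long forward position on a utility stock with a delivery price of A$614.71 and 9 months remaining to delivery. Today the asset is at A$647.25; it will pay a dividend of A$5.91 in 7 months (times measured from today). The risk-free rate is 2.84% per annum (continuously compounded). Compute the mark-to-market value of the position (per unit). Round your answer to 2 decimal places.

A$39.68

PV(remaining dividends) I = 5.91·e^(−0.0284·7/12) = 5.8129
Current forward F = (S − I)·e^(rT) = (647.25 − 5.8129)·e^(0.0284·9/12) = 641.4371 × 1.021528 = 655.2460
Value (long) = (F − K)·e^(−rT) = (655.2460 − 614.71) × 0.978925 = 39.6817
Value = A$39.68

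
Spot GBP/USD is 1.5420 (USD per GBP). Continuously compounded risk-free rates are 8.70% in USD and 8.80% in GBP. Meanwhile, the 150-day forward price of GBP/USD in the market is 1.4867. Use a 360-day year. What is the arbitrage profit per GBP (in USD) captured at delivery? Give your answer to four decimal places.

Fair forward: F* = S·e^(carry·T), with carry = (r_USD − r_GBP) = 0.0870 − 0.0880 = -0.0010
F* = 1.5420 · e^(-0.0010 × 150/360) = 1.5420 · e^-0.000417 = 1.5420 × 0.999583 = 1.5414
Market 1.4867 < fair 1.5414: forward underpriced → reverse cash-and-carry (short spot, go long the forward).
At maturity, profit = |F_mkt − F*| = |1.4867 − 1.5414| = 0.0547 per GBP (in USD)

0.0547 per GBP (in USD)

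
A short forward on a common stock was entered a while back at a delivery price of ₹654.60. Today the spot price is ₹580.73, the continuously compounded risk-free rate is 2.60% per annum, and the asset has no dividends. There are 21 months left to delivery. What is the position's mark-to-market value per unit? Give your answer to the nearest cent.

₹44.75

Current fair forward for the remaining 21 months: F = S·e^(r·T), r = 0.0260
F = 580.73 · e^(0.0260 × 21/12) = 580.73 × 1.046551 = 607.7636
Value of long forward = (F − K)·e^(−rT) = (607.7636 − 654.60) · e^(−0.0260·21/12)
= -46.8364 × 0.955520 = -44.75
Short position value = −(long value) = ₹44.75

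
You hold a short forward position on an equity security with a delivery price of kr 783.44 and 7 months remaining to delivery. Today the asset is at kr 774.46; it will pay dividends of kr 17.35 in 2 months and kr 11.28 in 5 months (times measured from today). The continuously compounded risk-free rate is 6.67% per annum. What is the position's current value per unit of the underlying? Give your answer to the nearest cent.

kr 7.21

PV(remaining dividends) I = 17.35·e^(−0.0667·2/12) + 11.28·e^(−0.0667·5/12) = 28.1290
Current forward F = (S − I)·e^(rT) = (774.46 − 28.1290)·e^(0.0667·7/12) = 746.3310 × 1.039675 = 775.9417
Value (long) = (F − K)·e^(−rT) = (775.9417 − 783.44) × 0.961839 = -7.2122
Short position value = −(long value) = kr 7.21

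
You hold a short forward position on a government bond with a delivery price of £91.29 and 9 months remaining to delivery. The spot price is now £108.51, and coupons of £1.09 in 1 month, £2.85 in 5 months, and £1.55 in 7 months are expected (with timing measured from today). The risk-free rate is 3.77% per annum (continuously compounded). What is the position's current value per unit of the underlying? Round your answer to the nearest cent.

PV(remaining coupons) I = 1.09·e^(−0.0377·1/12) + 2.85·e^(−0.0377·5/12) + 1.55·e^(−0.0377·7/12) = 5.4084
Current forward F = (S − I)·e^(rT) = (108.51 − 5.4084)·e^(0.0377·9/12) = 103.1016 × 1.028679 = 106.0585
Value (long) = (F − K)·e^(−rT) = (106.0585 − 91.29) × 0.972121 = 14.3568
Short position value = −(long value) = -£14.36

-£14.36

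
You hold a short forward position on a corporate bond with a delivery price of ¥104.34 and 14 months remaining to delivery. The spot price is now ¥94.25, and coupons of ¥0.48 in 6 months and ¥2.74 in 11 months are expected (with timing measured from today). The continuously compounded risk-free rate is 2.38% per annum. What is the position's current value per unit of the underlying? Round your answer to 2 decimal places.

¥10.39

PV(remaining coupons) I = 0.48·e^(−0.0238·6/12) + 2.74·e^(−0.0238·11/12) = 3.1552
Current forward F = (S − I)·e^(rT) = (94.25 − 3.1552)·e^(0.0238·14/12) = 91.0948 × 1.028156 = 93.6597
Value (long) = (F − K)·e^(−rT) = (93.6597 − 104.34) × 0.972615 = -10.3878
Short position value = −(long value) = ¥10.39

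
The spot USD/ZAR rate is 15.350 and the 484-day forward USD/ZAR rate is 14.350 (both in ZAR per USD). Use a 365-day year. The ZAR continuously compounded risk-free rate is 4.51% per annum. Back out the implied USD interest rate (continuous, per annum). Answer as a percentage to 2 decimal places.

F = S·e^((r_ZAR − r_USD)T) ⇒ r_USD = r_ZAR − ln(F/S)/T
ln(14.350/15.350) = -0.067366; /(484/365) = -0.050803
r_USD = 0.0451 + 0.050803 = 0.095903
r_USD = 9.59%

9.59%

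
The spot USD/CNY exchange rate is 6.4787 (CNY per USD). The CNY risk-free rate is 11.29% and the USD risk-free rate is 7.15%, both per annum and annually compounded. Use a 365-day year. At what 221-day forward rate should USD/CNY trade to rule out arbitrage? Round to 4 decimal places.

By covered interest parity, F = S · (1+r_CNY)^T / (1+r_USD)^T
= 6.4787 × 1.066911 / 1.042701 = 6.4787 × 1.023219
F = 6.6291 CNY per USD

6.6291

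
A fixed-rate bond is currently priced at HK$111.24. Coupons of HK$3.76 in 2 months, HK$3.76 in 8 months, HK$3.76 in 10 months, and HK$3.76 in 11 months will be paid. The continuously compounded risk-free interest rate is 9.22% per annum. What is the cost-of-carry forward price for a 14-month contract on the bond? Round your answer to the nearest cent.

PV(coupons) I = 3.76·e^(−0.0922·2/12) + 3.76·e^(−0.0922·8/12) + 3.76·e^(−0.0922·10/12) + 3.76·e^(−0.0922·11/12)
I = 3.7027 + 3.5358 + 3.4819 + 3.4553 = 14.1757
F = (S − I)·e^(rT) = (111.24 − 14.1757) · e^(0.0922·14/12)
= 97.0643 · e^0.107567 = 97.0643 × 1.113565 = HK$108.09

HK$108.09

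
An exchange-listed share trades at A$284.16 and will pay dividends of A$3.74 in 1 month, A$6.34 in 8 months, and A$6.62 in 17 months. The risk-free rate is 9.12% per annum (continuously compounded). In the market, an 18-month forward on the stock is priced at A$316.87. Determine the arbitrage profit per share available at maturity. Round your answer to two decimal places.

A$8.82 per share

PV(dividends) I = 3.74·e^(−0.0912·1/12) + 6.34·e^(−0.0912·8/12) + 6.62·e^(−0.0912·17/12) = 15.4953
Fair forward F* = (S − I)·e^(rT) = (284.16 − 15.4953)·e^0.136800 = 268.6647 × 1.146599 = 308.0507
Market A$316.87 > fair 308.0507: forward overpriced → cash-and-carry (borrow at r, buy the stock and collect the dividends, short the forward).
Profit at T = |F_mkt − F*| = |316.87 − 308.0507| = A$8.82 per share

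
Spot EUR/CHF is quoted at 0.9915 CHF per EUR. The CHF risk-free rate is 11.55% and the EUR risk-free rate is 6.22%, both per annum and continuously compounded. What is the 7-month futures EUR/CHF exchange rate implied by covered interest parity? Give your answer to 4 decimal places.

1.0228

F = S·e^((r_CHF − r_EUR)T) = 0.9915 · e^((0.1155 − 0.0622) × 7/12)
= 0.9915 · e^0.031092 = 0.9915 × 1.031580
F = 1.0228 CHF per EUR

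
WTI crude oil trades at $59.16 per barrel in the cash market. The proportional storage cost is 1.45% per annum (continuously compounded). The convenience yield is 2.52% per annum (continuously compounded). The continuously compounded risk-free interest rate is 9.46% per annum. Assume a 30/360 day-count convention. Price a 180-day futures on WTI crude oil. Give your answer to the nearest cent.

$61.69 per barrel

Net carry = r + u − y = 0.0946 + 0.0145 − 0.0252 = 0.0839
F = S·e^((r+u−y)T) = 59.16 · e^(0.0839 × 180/360) = 59.16 · e^0.041950
= 59.16 × 1.042842 = $61.69 per barrel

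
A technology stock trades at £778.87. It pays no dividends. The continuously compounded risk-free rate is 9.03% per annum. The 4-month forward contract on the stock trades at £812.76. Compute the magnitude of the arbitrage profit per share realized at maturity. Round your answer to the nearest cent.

£10.09 per share

Fair forward: F* = S·e^(carry·T), with carry = r = 0.0903
F* = 778.87 · e^(0.0903 × 4/12) = 778.87 · e^0.030100 = 778.87 × 1.030558 = £802.6707
Market £812.76 > fair £802.6707: forward overpriced → cash-and-carry (buy spot, short the forward).
At maturity, profit = |F_mkt − F*| = |812.76 − 802.6707| = £10.09 per share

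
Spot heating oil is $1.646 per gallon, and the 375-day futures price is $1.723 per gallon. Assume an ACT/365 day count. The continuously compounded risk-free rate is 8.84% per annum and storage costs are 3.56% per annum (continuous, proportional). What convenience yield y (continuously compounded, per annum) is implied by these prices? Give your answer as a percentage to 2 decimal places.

F = S·e^((r+u−y)T) ⇒ (r+u−y) = ln(F/S)/T
ln(1.723/1.646) = 0.045719; /T ⇒ 0.044500
y = r + u − ln(F/S)/T = 0.0884 + 0.0356 − 0.044500 = 0.079500
y = 7.95%

7.95%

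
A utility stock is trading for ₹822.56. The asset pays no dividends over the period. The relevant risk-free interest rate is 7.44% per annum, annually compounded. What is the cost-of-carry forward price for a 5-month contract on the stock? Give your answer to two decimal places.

F = S · (1+r)^T
= 822.56 × 1.030353
F = ₹847.53

₹847.53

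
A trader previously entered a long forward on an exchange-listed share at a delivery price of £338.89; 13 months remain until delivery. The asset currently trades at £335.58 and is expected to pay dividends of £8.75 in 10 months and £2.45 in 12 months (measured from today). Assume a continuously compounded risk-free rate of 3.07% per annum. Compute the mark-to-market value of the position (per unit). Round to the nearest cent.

PV(remaining dividends) I = 8.75·e^(−0.0307·10/12) + 2.45·e^(−0.0307·12/12) = 10.9049
Current forward F = (S − I)·e^(rT) = (335.58 − 10.9049)·e^(0.0307·13/12) = 324.6751 × 1.033818 = 335.6550
Value (long) = (F − K)·e^(−rT) = (335.6550 − 338.89) × 0.967289 = -3.1292
Value = -£3.13

-£3.13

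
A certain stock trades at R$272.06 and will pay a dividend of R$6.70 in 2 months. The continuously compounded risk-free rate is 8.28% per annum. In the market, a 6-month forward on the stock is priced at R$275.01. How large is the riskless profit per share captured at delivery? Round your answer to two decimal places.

R$1.66 per share

PV(dividends) I = 6.70·e^(−0.0828·2/12) = 6.6082
Fair forward F* = (S − I)·e^(rT) = (272.06 − 6.6082)·e^0.041400 = 265.4518 × 1.042269 = 276.6722
Market R$275.01 < fair 276.6722: forward underpriced → reverse cash-and-carry (short the stock, invest proceeds at r, pay the dividends, go long the forward).
Profit at T = |F_mkt − F*| = |275.01 − 276.6722| = R$1.66 per share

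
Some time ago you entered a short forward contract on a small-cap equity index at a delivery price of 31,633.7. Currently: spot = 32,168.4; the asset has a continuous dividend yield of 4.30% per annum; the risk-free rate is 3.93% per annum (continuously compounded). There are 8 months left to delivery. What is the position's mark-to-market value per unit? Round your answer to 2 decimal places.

-443.67

Current fair forward for the remaining 8 months: F = S·e^((r − q)·T), (r − q) = 0.0393 − 0.0430 = -0.0037
F = 32168.4 · e^(-0.0037 × 8/12) = 32168.4 × 0.99753637 = 32089.1490
Value of long forward = (F − K)·e^(−rT) = (32089.1490 − 31633.7) · e^(−0.0393·8/12)
= 455.4490 × 0.97414024 = 443.67
Short position value = −(long value) = -443.67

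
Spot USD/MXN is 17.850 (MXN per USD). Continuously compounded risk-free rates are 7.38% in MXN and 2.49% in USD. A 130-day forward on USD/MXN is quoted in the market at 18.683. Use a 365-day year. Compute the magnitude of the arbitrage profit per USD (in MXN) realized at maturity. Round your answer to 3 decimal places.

0.519 per USD (in MXN)

Fair forward: F* = S·e^(carry·T), with carry = (r_MXN − r_USD) = 0.0738 − 0.0249 = 0.0489
F* = 17.850 · e^(0.0489 × 130/365) = 17.850 · e^0.017416 = 17.850 × 1.017569 = 18.1636
Market 18.683 > fair 18.1636: forward overpriced → cash-and-carry (buy spot, short the forward).
At maturity, profit = |F_mkt − F*| = |18.683 − 18.1636| = 0.519 per USD (in MXN)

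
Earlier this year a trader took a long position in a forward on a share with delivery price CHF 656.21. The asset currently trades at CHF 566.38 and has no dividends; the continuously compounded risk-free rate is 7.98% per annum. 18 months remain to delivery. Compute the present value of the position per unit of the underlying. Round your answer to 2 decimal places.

-CHF 15.80

Current fair forward for the remaining 18 months: F = S·e^(r·T), r = 0.0798
F = 566.38 · e^(0.0798 × 18/12) = 566.38 × 1.127159 = 638.4003
Value of long forward = (F − K)·e^(−rT) = (638.4003 − 656.21) · e^(−0.0798·18/12)
= -17.8097 × 0.887187 = -15.80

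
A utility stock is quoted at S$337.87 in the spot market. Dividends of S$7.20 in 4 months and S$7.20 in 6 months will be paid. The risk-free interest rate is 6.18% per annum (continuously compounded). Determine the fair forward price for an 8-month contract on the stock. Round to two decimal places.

S$337.46

PV(dividends) I = 7.20·e^(−0.0618·4/12) + 7.20·e^(−0.0618·6/12)
I = 7.0532 + 6.9809 = 14.0341
F = (S − I)·e^(rT) = (337.87 − 14.0341) · e^(0.0618·8/12)
= 323.8359 · e^0.041200 = 323.8359 × 1.042060 = S$337.46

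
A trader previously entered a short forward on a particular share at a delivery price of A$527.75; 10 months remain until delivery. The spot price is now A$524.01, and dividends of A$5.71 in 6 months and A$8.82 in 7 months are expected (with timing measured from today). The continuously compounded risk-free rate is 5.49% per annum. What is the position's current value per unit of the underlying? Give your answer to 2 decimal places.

-A$5.76

PV(remaining dividends) I = 5.71·e^(−0.0549·6/12) + 8.82·e^(−0.0549·7/12) = 14.0974
Current forward F = (S − I)·e^(rT) = (524.01 − 14.0974)·e^(0.0549·10/12) = 509.9126 × 1.046813 = 533.7831
Value (long) = (F − K)·e^(−rT) = (533.7831 − 527.75) × 0.955281 = 5.7633
Short position value = −(long value) = -A$5.76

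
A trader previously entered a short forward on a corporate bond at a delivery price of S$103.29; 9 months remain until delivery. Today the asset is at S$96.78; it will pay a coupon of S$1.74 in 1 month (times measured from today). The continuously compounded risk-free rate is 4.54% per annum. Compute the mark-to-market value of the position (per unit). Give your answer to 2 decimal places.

S$4.79

PV(remaining coupons) I = 1.74·e^(−0.0454·1/12) = 1.7334
Current forward F = (S − I)·e^(rT) = (96.78 − 1.7334)·e^(0.0454·9/12) = 95.0466 × 1.034636 = 98.3386
Value (long) = (F − K)·e^(−rT) = (98.3386 − 103.29) × 0.966523 = -4.7856
Short position value = −(long value) = S$4.79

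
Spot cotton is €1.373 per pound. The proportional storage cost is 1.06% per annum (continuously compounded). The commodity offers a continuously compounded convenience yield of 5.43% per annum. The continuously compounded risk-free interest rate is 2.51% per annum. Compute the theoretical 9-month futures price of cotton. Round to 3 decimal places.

€1.354 per pound

Net carry = r + u − y = 0.0251 + 0.0106 − 0.0543 = -0.0186
F = S·e^((r+u−y)T) = 1.373 · e^(-0.0186 × 9/12) = 1.373 · e^-0.013950
= 1.373 × 0.986147 = €1.354 per pound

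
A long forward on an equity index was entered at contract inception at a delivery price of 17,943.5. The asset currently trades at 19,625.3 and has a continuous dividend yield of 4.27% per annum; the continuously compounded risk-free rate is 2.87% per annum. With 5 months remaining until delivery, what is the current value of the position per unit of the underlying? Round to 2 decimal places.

Current fair forward for the remaining 5 months: F = S·e^((r − q)·T), (r − q) = 0.0287 − 0.0427 = -0.0140
F = 19625.3 · e^(-0.0140 × 5/12) = 19625.3 × 0.99418365 = 19511.1524
Value of long forward = (F − K)·e^(−rT) = (19511.1524 − 17943.5) · e^(−0.0287·5/12)
= 1567.6524 × 0.98811288 = 1549.02

1549.02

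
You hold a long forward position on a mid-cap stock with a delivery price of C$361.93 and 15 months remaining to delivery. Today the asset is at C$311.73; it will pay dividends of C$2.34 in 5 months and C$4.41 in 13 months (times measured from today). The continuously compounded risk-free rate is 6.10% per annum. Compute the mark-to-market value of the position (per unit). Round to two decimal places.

-C$30.04

PV(remaining dividends) I = 2.34·e^(−0.0610·5/12) + 4.41·e^(−0.0610·13/12) = 6.4093
Current forward F = (S − I)·e^(rT) = (311.73 − 6.4093)·e^(0.0610·15/12) = 305.3207 × 1.079232 = 329.5119
Value (long) = (F − K)·e^(−rT) = (329.5119 − 361.93) × 0.926585 = -30.0381
Value = -C$30.04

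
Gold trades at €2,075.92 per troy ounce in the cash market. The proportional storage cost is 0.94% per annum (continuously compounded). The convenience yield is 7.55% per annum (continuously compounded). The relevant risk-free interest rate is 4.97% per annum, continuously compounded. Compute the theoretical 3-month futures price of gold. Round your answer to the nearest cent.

Net carry = r + u − y = 0.0497 + 0.0094 − 0.0755 = -0.0164
F = S·e^((r+u−y)T) = 2075.92 · e^(-0.0164 × 3/12) = 2075.92 · e^-0.00410000
= 2075.92 × 0.99590839 = €2,067.43 per troy ounce

€2,067.43 per troy ounce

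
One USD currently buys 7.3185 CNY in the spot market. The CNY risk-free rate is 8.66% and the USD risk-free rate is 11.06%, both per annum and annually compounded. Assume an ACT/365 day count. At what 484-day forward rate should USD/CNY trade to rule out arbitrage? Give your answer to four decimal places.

By covered interest parity, F = S · (1+r_CNY)^T / (1+r_USD)^T
= 7.3185 × 1.116425 / 1.149240 = 7.3185 × 0.971446
F = 7.1095 CNY per USD

7.1095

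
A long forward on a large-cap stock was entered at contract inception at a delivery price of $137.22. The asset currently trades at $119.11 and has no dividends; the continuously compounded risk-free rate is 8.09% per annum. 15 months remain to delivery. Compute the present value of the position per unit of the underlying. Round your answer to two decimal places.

Current fair forward for the remaining 15 months: F = S·e^(r·T), r = 0.0809
F = 119.11 · e^(0.0809 × 15/12) = 119.11 × 1.106415 = 131.7851
Value of long forward = (F − K)·e^(−rT) = (131.7851 − 137.22) · e^(−0.0809·15/12)
= -5.4349 × 0.903820 = -4.91

-$4.91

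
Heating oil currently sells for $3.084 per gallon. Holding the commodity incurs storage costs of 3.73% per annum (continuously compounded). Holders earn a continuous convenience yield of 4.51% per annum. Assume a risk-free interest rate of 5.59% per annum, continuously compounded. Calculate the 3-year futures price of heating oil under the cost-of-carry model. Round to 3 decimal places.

Net carry = r + u − y = 0.0559 + 0.0373 − 0.0451 = 0.0481
F = S·e^((r+u−y)T) = 3.084 · e^(0.0481 × 3) = 3.084 · e^0.144300
= 3.084 × 1.155231 = $3.563 per gallon

$3.563 per gallon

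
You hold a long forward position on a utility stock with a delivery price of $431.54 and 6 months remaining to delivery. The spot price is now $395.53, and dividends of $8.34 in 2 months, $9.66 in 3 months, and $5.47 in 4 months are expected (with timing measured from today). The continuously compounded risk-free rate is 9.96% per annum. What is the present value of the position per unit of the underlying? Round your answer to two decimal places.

PV(remaining dividends) I = 8.34·e^(−0.0996·2/12) + 9.66·e^(−0.0996·3/12) + 5.47·e^(−0.0996·4/12) = 22.9165
Current forward F = (S − I)·e^(rT) = (395.53 − 22.9165)·e^(0.0996·6/12) = 372.6135 × 1.051061 = 391.6395
Value (long) = (F − K)·e^(−rT) = (391.6395 − 431.54) × 0.951420 = -37.9621
Value = -$37.96

-$37.96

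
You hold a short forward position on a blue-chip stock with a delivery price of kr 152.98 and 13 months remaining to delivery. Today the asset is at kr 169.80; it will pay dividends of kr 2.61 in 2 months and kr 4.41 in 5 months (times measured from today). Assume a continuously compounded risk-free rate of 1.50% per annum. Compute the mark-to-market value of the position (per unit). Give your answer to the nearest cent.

PV(remaining dividends) I = 2.61·e^(−0.0150·2/12) + 4.41·e^(−0.0150·5/12) = 6.9860
Current forward F = (S − I)·e^(rT) = (169.80 − 6.9860)·e^(0.0150·13/12) = 162.8140 × 1.016383 = 165.4814
Value (long) = (F − K)·e^(−rT) = (165.4814 − 152.98) × 0.983881 = 12.2999
Short position value = −(long value) = -kr 12.30

-kr 12.30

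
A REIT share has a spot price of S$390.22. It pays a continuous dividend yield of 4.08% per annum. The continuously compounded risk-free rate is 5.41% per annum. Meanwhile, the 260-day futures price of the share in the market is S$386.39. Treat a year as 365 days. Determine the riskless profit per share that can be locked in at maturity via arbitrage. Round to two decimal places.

S$7.54 per share

Fair futures: F* = S·e^(carry·T), with carry = (r − q) = 0.0541 − 0.0408 = 0.0133
F* = 390.22 · e^(0.0133 × 260/365) = 390.22 · e^0.009474 = 390.22 × 1.009519 = S$393.9345
Market S$386.39 < fair S$393.9345: forward underpriced → reverse cash-and-carry (short spot, go long the forward).
At maturity, profit = |F_mkt − F*| = |386.39 − 393.9345| = S$7.54 per share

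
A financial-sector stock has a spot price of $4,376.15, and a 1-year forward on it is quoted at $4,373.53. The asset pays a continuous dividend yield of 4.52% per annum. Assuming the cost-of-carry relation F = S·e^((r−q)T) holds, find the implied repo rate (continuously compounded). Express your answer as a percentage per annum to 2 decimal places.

From F = S·e^((r−q)T): (r − q) = ln(F/S)/T
ln(4373.53/4376.15) = ln(0.999401) = -0.000599
(r − q) = -0.000599 / (1) = -0.000599
r = ln(F/S)/T + q = -0.000599 + 0.0452 = 0.044601
r = 4.46%

4.46%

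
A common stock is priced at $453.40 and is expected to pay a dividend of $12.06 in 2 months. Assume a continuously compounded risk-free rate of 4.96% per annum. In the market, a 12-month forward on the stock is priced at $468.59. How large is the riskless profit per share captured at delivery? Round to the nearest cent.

PV(dividends) I = 12.06·e^(−0.0496·2/12) = 11.9607
Fair forward F* = (S − I)·e^(rT) = (453.40 − 11.9607)·e^0.049600 = 441.4393 × 1.050851 = 463.8869
Market $468.59 > fair 463.8869: forward overpriced → cash-and-carry (borrow at r, buy the stock and collect the dividends, short the forward).
Profit at T = |F_mkt − F*| = |468.59 − 463.8869| = $4.70 per share

$4.70 per share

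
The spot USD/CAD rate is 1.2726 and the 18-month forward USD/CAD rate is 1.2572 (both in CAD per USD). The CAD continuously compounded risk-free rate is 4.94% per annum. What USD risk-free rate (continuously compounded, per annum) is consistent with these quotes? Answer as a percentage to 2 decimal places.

F = S·e^((r_CAD − r_USD)T) ⇒ r_USD = r_CAD − ln(F/S)/T
ln(1.2572/1.2726) = -0.012175; /(18/12) = -0.008117
r_USD = 0.0494 + 0.008117 = 0.057517
r_USD = 5.75%

5.75%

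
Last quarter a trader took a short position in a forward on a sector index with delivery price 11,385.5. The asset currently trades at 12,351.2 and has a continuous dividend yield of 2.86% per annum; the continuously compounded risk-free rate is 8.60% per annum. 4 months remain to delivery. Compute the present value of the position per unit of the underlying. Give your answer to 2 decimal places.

-1170.26

Current fair forward for the remaining 4 months: F = S·e^((r − q)·T), (r − q) = 0.0860 − 0.0286 = 0.0574
F = 12351.2 · e^(0.0574 × 4/12) = 12351.2 × 1.01931755 = 12589.7949
Value of long forward = (F − K)·e^(−rT) = (12589.7949 − 11385.5) · e^(−0.0860·4/12)
= 1204.2949 × 0.97174032 = 1170.26
Short position value = −(long value) = -1170.26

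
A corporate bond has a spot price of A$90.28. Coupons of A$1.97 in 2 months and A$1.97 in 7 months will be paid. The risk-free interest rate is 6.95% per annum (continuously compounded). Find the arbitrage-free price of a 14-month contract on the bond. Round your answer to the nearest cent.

PV(coupons) I = 1.97·e^(−0.0695·2/12) + 1.97·e^(−0.0695·7/12)
I = 1.9473 + 1.8917 = 3.8390
F = (S − I)·e^(rT) = (90.28 − 3.8390) · e^(0.0695·14/12)
= 86.4410 · e^0.081083 = 86.4410 × 1.084461 = A$93.74

A$93.74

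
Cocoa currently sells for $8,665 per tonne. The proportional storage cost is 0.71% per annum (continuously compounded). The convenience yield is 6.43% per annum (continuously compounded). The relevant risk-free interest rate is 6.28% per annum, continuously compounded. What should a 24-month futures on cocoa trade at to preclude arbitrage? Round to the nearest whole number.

$8,763 per tonne

Net carry = r + u − y = 0.0628 + 0.0071 − 0.0643 = 0.0056
F = S·e^((r+u−y)T) = 8665 · e^(0.0056 × 24/12) = 8665 · e^0.011200
= 8665 × 1.011263 = $8,763 per tonne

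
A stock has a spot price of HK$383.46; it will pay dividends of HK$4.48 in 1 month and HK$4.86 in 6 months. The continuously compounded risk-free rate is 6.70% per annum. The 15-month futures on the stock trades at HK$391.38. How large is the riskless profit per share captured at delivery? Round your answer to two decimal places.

HK$15.62 per share

PV(dividends) I = 4.48·e^(−0.0670·1/12) + 4.86·e^(−0.0670·6/12) = 9.1549
Fair futures F* = (S − I)·e^(rT) = (383.46 − 9.1549)·e^0.083750 = 374.3051 × 1.087357 = 407.0033
Market HK$391.38 < fair 407.0033: forward underpriced → reverse cash-and-carry (short the stock, invest proceeds at r, pay the dividends, go long the forward).
Profit at T = |F_mkt − F*| = |391.38 − 407.0033| = HK$15.62 per share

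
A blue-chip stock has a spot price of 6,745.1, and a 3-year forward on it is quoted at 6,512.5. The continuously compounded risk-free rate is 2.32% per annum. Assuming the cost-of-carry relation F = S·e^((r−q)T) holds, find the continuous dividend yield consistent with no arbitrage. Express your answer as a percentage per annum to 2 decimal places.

From F = S·e^((r−q)T): (r − q) = ln(F/S)/T
ln(6512.5/6745.1) = ln(0.965516) = -0.035093
(r − q) = -0.035093 / (3) = -0.011698
q = r − ln(F/S)/T = 0.0232 + 0.011698 = 0.034898
q = 3.49%

3.49%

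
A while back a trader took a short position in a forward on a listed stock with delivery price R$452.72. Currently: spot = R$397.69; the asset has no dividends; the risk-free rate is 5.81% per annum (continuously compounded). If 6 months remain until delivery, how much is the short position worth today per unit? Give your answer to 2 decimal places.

Current fair forward for the remaining 6 months: F = S·e^(r·T), r = 0.0581
F = 397.69 · e^(0.0581 × 6/12) = 397.69 × 1.029476 = 409.4123
Value of long forward = (F − K)·e^(−rT) = (409.4123 − 452.72) · e^(−0.0581·6/12)
= -43.3077 × 0.971368 = -42.07
Short position value = −(long value) = R$42.07

R$42.07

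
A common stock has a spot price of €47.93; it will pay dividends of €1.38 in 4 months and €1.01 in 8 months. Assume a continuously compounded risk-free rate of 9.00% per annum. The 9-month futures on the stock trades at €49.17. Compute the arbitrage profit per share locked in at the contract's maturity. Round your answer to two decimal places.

€0.34 per share

PV(dividends) I = 1.38·e^(−0.0900·4/12) + 1.01·e^(−0.0900·8/12) = 2.2904
Fair futures F* = (S − I)·e^(rT) = (47.93 − 2.2904)·e^0.067500 = 45.6396 × 1.069830 = 48.8266
Market €49.17 > fair 48.8266: forward overpriced → cash-and-carry (borrow at r, buy the stock and collect the dividends, short the forward).
Profit at T = |F_mkt − F*| = |49.17 − 48.8266| = €0.34 per share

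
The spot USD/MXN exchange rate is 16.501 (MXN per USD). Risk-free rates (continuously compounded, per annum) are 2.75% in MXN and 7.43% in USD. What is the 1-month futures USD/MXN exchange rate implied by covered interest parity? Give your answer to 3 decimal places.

16.437

F = S·e^((r_MXN − r_USD)T) = 16.501 · e^((0.0275 − 0.0743) × 1/12)
= 16.501 · e^-0.003900 = 16.501 × 0.996108
F = 16.437 MXN per USD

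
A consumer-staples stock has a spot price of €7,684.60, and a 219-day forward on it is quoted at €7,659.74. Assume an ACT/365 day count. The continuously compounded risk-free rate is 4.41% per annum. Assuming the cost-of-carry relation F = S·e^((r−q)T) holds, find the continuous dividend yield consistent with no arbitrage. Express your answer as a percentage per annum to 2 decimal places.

4.95%

From F = S·e^((r−q)T): (r − q) = ln(F/S)/T
ln(7659.74/7684.60) = ln(0.996765) = -0.003240
(r − q) = -0.003240 / (219/365) = -0.005400
q = r − ln(F/S)/T = 0.0441 + 0.005400 = 0.049500
q = 4.95%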